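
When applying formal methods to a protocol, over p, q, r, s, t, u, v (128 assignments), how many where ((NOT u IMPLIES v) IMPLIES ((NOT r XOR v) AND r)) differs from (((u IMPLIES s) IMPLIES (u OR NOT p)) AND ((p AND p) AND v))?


F1 = ((NOT u IMPLIES v) IMPLIES ((NOT r XOR v) AND r))
F2 = (((u IMPLIES s) IMPLIES (u OR NOT p)) AND ((p AND p) AND v))
Evaluate both on each of 128 rows (bits = p,q,r,s,t,u,v):
  row 0 [0000000]: F1=1 F2=0 (differ) -> 1
  row 1 [0000001]: F1=0 F2=0 -> 0
  row 2 [0000010]: F1=0 F2=0 -> 0
  row 3 [0000011]: F1=0 F2=0 -> 0
  row 4 [0000100]: F1=1 F2=0 (differ) -> 1
  (every remaining row is evaluated the same way; all 128 results are listed next)
Full result column, 8 rows per line (p,q,r,s fixed per line; t,u,v runs 000..111 left to right):
  rows 0-7 [p,q,r,s=0000]: 10001000  (ones: 2)
  rows 8-15 [p,q,r,s=0001]: 10001000  (ones: 2)
  rows 16-23 [p,q,r,s=0010]: 11011101  (ones: 6)
  rows 24-31 [p,q,r,s=0011]: 11011101  (ones: 6)
  rows 32-39 [p,q,r,s=0100]: 10001000  (ones: 2)
  rows 40-47 [p,q,r,s=0101]: 10001000  (ones: 2)
  rows 48-55 [p,q,r,s=0110]: 11011101  (ones: 6)
  rows 56-63 [p,q,r,s=0111]: 11011101  (ones: 6)
  rows 64-71 [p,q,r,s=1000]: 10011001  (ones: 4)
  rows 72-79 [p,q,r,s=1001]: 10011001  (ones: 4)
  rows 80-87 [p,q,r,s=1010]: 11001100  (ones: 4)
  rows 88-95 [p,q,r,s=1011]: 11001100  (ones: 4)
  rows 96-103 [p,q,r,s=1100]: 10011001  (ones: 4)
  rows 104-111 [p,q,r,s=1101]: 10011001  (ones: 4)
  rows 112-119 [p,q,r,s=1110]: 11001100  (ones: 4)
  rows 120-127 [p,q,r,s=1111]: 11001100  (ones: 4)
Disagreements = 2+2+6+6+2+2+6+6+4+4+4+4+4+4+4+4 = 64

64


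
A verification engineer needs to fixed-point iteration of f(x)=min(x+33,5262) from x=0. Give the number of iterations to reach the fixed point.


Step 1: x=0, cap=5262, increment=33
Step 2: x grows by 33 each step until capped at 5262; fixed point is x=5262
Step 3: iterations = ceil(5262/33) = 160

160


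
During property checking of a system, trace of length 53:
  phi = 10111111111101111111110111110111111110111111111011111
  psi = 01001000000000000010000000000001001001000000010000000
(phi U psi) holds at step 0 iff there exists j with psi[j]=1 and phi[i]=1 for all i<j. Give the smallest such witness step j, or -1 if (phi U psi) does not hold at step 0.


(phi U psi) at 0: need smallest j with psi[j]=1 and phi[i]=1 for all i in [0,j).
Scan from step 0:
  step 0: phi=1, psi=0 -> continue
  step 1: psi=1 and phi held for [0,1) -> witness found
Witness step = 1

1


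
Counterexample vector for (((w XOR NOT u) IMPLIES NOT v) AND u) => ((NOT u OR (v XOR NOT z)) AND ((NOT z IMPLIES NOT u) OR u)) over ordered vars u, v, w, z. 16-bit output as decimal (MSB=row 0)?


F1 = (((w XOR NOT u) IMPLIES NOT v) AND u)
F2 = ((NOT u OR (v XOR NOT z)) AND ((NOT z IMPLIES NOT u) OR u))
Counterexample to F1=>F2 is where F1=1 and F2=0.
Evaluate each row (bits = u,v,w,z, MSB first):
  row 0 [0000]: F1=0 F2=1 -> F1&~F2 -> 0
  row 1 [0001]: F1=0 F2=1 -> F1&~F2 -> 0
  row 2 [0010]: F1=0 F2=1 -> F1&~F2 -> 0
  row 3 [0011]: F1=0 F2=1 -> F1&~F2 -> 0
  row 4 [0100]: F1=0 F2=1 -> F1&~F2 -> 0
  row 5 [0101]: F1=0 F2=1 -> F1&~F2 -> 0
  row 6 [0110]: F1=0 F2=1 -> F1&~F2 -> 0
  row 7 [0111]: F1=0 F2=1 -> F1&~F2 -> 0
  row 8 [1000]: F1=1 F2=1 -> F1&~F2 -> 0
  row 9 [1001]: F1=1 F2=0 -> F1&~F2 -> 1
  row 10 [1010]: F1=1 F2=1 -> F1&~F2 -> 0
  row 11 [1011]: F1=1 F2=0 -> F1&~F2 -> 1
  row 12 [1100]: F1=1 F2=0 -> F1&~F2 -> 1
  row 13 [1101]: F1=1 F2=1 -> F1&~F2 -> 0
  row 14 [1110]: F1=0 F2=0 -> F1&~F2 -> 0
  row 15 [1111]: F1=0 F2=1 -> F1&~F2 -> 0
Full result column, 4 rows per line (u,v fixed per line; w,z runs 00..11 left to right):
  rows 0-3 [u,v=00]: 0000  = hex 0
  rows 4-7 [u,v=01]: 0000  = hex 0
  rows 8-11 [u,v=10]: 0101  = hex 5
  rows 12-15 [u,v=11]: 1000  = hex 8
Counterexample vector (row 0 .. row 15) = 0000000001011000
Output column grouped in 4s = 0000 0000 0101 1000 = 0x0058
Convert to decimal digit by digit (value = value*16 + digit):
  0 -> 0
  0*16 + 0 = 0
  0*16 + 5 = 5
  5*16 + 8 = 88
Decimal = 88

88


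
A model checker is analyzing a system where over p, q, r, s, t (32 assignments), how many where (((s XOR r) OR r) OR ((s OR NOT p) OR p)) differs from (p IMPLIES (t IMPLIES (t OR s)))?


F1 = (((s XOR r) OR r) OR ((s OR NOT p) OR p))
F2 = (p IMPLIES (t IMPLIES (t OR s)))
Evaluate both on each of 32 rows (bits = p,q,r,s,t):
  row 0 [00000]: F1=1 F2=1 -> 0
  row 1 [00001]: F1=1 F2=1 -> 0
  row 2 [00010]: F1=1 F2=1 -> 0
  row 3 [00011]: F1=1 F2=1 -> 0
  row 4 [00100]: F1=1 F2=1 -> 0
  row 5 [00101]: F1=1 F2=1 -> 0
  row 6 [00110]: F1=1 F2=1 -> 0
  row 7 [00111]: F1=1 F2=1 -> 0
  row 8 [01000]: F1=1 F2=1 -> 0
  row 9 [01001]: F1=1 F2=1 -> 0
  row 10 [01010]: F1=1 F2=1 -> 0
  row 11 [01011]: F1=1 F2=1 -> 0
  row 12 [01100]: F1=1 F2=1 -> 0
  row 13 [01101]: F1=1 F2=1 -> 0
  row 14 [01110]: F1=1 F2=1 -> 0
  row 15 [01111]: F1=1 F2=1 -> 0
  row 16 [10000]: F1=1 F2=1 -> 0
  row 17 [10001]: F1=1 F2=1 -> 0
  row 18 [10010]: F1=1 F2=1 -> 0
  row 19 [10011]: F1=1 F2=1 -> 0
  row 20 [10100]: F1=1 F2=1 -> 0
  row 21 [10101]: F1=1 F2=1 -> 0
  row 22 [10110]: F1=1 F2=1 -> 0
  row 23 [10111]: F1=1 F2=1 -> 0
  row 24 [11000]: F1=1 F2=1 -> 0
  row 25 [11001]: F1=1 F2=1 -> 0
  row 26 [11010]: F1=1 F2=1 -> 0
  row 27 [11011]: F1=1 F2=1 -> 0
  row 28 [11100]: F1=1 F2=1 -> 0
  row 29 [11101]: F1=1 F2=1 -> 0
  row 30 [11110]: F1=1 F2=1 -> 0
  row 31 [11111]: F1=1 F2=1 -> 0
Full result column, 8 rows per line (p,q fixed per line; r,s,t runs 000..111 left to right):
  rows 0-7 [p,q=00]: 00000000  (ones: 0)
  rows 8-15 [p,q=01]: 00000000  (ones: 0)
  rows 16-23 [p,q=10]: 00000000  (ones: 0)
  rows 24-31 [p,q=11]: 00000000  (ones: 0)
Disagreements = 0+0+0+0 = 0

0


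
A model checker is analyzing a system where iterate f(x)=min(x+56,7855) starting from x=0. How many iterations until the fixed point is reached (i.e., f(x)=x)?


Step 1: x=0, cap=7855, increment=56
Step 2: x grows by 56 each step until capped at 7855; fixed point is x=7855
Step 3: iterations = ceil(7855/56) = 141

141


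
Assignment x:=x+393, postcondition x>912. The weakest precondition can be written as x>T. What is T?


Formula: wp(x:=E, P) = P[E/x] (substitute E for x in postcondition)
Step 1: Postcondition: x>912
Step 2: Substitute x+393 for x: x+393>912
Step 3: Solve for x: x > 912-393 = 519

519


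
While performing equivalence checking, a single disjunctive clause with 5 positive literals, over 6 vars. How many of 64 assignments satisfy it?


Step 1: Total=2^6=64
Step 2: Unsat when all 5 false: 2^1=2
Step 3: Sat=64-2=62

62


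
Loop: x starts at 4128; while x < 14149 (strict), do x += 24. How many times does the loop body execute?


Step 1: x goes from 4128 toward 14149 by 24; the body runs while x<14149, so iterations = ceil((bound-start)/step)
Step 2: Distance=10021
Step 3: ceil(10021/24)=418

418


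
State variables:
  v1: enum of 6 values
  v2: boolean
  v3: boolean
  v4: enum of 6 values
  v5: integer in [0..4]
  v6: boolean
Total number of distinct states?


State space = product of domain sizes of all variables.
Domain sizes:
  v1 (enum of 6 values): 6
  v2 (boolean): 2
  v3 (boolean): 2
  v4 (enum of 6 values): 6
  v5 (integer in [0..4]): 5
  v6 (boolean): 2
Product = 6 * 2 * 2 * 6 * 5 * 2 = 1440

1440


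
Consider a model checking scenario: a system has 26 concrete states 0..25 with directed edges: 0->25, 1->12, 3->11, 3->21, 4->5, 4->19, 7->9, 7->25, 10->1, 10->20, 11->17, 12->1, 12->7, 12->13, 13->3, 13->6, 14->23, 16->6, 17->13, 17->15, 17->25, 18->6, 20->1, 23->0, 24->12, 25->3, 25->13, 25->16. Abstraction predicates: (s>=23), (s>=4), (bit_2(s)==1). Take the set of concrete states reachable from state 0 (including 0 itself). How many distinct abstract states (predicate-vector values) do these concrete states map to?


BFS from 0:
Concrete reachable: {0, 3, 6, 11, 13, 15, 16, 17, 21, 25}
Abstract via predicates (s>=23), (s>=4), (bit_2(s)==1):
  (0,0,0) <- {0, 3}
  (0,1,0) <- {11, 16, 17}
  (0,1,1) <- {6, 13, 15, 21}
  (1,1,0) <- {25}
Distinct abstract states = 4

4


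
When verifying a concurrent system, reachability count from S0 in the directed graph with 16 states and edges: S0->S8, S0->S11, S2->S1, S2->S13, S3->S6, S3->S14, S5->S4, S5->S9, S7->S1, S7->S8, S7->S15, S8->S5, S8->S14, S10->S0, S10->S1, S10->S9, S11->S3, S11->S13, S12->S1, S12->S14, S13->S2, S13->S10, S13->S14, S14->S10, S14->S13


BFS from S0:
  layer 0: {S0}
  layer 1: {S8, S11}
  layer 2: {S3, S5, S13, S14}
  layer 3: {S2, S4, S6, S9, S10}
  layer 4: {S1}
Reachable set: {S0, S1, S2, S3, S4, S5, S6, S8, S9, S10, S11, S13, S14}
Count = 13

13


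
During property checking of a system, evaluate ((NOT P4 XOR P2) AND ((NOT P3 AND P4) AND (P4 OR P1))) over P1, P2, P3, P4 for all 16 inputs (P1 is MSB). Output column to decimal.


Formula: ((NOT P4 XOR P2) AND ((NOT P3 AND P4) AND (P4 OR P1))) over P1, P2, P3, P4 (16 rows)
Evaluate each row (bits = P1,P2,P3,P4, MSB first):
  row 0 [0000]: ((NOT 0 XOR 0) AND ((NOT 0 AND 0) AND (0 OR 0))) -> 0
  row 1 [0001]: ((NOT 1 XOR 0) AND ((NOT 0 AND 1) AND (1 OR 0))) -> 0
  row 2 [0010]: ((NOT 0 XOR 0) AND ((NOT 1 AND 0) AND (0 OR 0))) -> 0
  row 3 [0011]: ((NOT 1 XOR 0) AND ((NOT 1 AND 1) AND (1 OR 0))) -> 0
  row 4 [0100]: ((NOT 0 XOR 1) AND ((NOT 0 AND 0) AND (0 OR 0))) -> 0
  row 5 [0101]: ((NOT 1 XOR 1) AND ((NOT 0 AND 1) AND (1 OR 0))) -> 1
  row 6 [0110]: ((NOT 0 XOR 1) AND ((NOT 1 AND 0) AND (0 OR 0))) -> 0
  row 7 [0111]: ((NOT 1 XOR 1) AND ((NOT 1 AND 1) AND (1 OR 0))) -> 0
  row 8 [1000]: ((NOT 0 XOR 0) AND ((NOT 0 AND 0) AND (0 OR 1))) -> 0
  row 9 [1001]: ((NOT 1 XOR 0) AND ((NOT 0 AND 1) AND (1 OR 1))) -> 0
  row 10 [1010]: ((NOT 0 XOR 0) AND ((NOT 1 AND 0) AND (0 OR 1))) -> 0
  row 11 [1011]: ((NOT 1 XOR 0) AND ((NOT 1 AND 1) AND (1 OR 1))) -> 0
  row 12 [1100]: ((NOT 0 XOR 1) AND ((NOT 0 AND 0) AND (0 OR 1))) -> 0
  row 13 [1101]: ((NOT 1 XOR 1) AND ((NOT 0 AND 1) AND (1 OR 1))) -> 1
  row 14 [1110]: ((NOT 0 XOR 1) AND ((NOT 1 AND 0) AND (0 OR 1))) -> 0
  row 15 [1111]: ((NOT 1 XOR 1) AND ((NOT 1 AND 1) AND (1 OR 1))) -> 0
Full result column, 4 rows per line (P1,P2 fixed per line; P3,P4 runs 00..11 left to right):
  rows 0-3 [P1,P2=00]: 0000  = hex 0
  rows 4-7 [P1,P2=01]: 0100  = hex 4
  rows 8-11 [P1,P2=10]: 0000  = hex 0
  rows 12-15 [P1,P2=11]: 0100  = hex 4
Output column (row 0 .. row 15) = 0000010000000100
Output column grouped in 4s = 0000 0100 0000 0100 = 0x0404
Convert to decimal digit by digit (value = value*16 + digit):
  0 -> 0
  0*16 + 4 = 4
  4*16 + 0 = 64
  64*16 + 4 = 1028
Decimal = 1028

1028


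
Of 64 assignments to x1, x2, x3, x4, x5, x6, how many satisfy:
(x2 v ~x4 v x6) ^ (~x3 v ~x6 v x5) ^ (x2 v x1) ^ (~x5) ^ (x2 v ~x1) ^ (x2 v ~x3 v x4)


CNF with 6 clauses over 6 vars (64 assignments).
An assignment satisfies CNF iff every clause has >=1 true literal.
Check each row (bits = x1,x2,x3,x4,x5,x6; clause T/F shown):
  row 0 [000000]: clauses=TTFTTT -> 0
  row 1 [000001]: clauses=TTFTTT -> 0
  row 2 [000010]: clauses=TTFFTT -> 0
  row 3 [000011]: clauses=TTFFTT -> 0
  row 4 [000100]: clauses=FTFTTT -> 0
  (every remaining row is evaluated the same way; all 64 results are listed next)
Full result column, 8 rows per line (x1,x2,x3 fixed per line; x4,x5,x6 runs 000..111 left to right):
  rows 0-7 [x1,x2,x3=000]: 00000000  (ones: 0)
  rows 8-15 [x1,x2,x3=001]: 00000000  (ones: 0)
  rows 16-23 [x1,x2,x3=010]: 11001100  (ones: 4)
  rows 24-31 [x1,x2,x3=011]: 10001000  (ones: 2)
  rows 32-39 [x1,x2,x3=100]: 00000000  (ones: 0)
  rows 40-47 [x1,x2,x3=101]: 00000000  (ones: 0)
  rows 48-55 [x1,x2,x3=110]: 11001100  (ones: 4)
  rows 56-63 [x1,x2,x3=111]: 10001000  (ones: 2)
Satisfying assignments = 0+0+4+2+0+0+4+2 = 12

12


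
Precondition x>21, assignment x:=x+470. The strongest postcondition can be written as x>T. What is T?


Formula: sp(P, x:=E) = exists old_x. (x = E[old_x/x]) AND P[old_x/x] (old_x is the value of x before the assignment; eliminate old_x by solving x = E[old_x/x] for old_x)
Step 1: Precondition P: x>21, i.e. old_x > 21
Step 2: Assignment gives x = old_x + 470, so old_x = x - 470
Step 3: Substitute into P: x - 470 > 21
Step 4: Simplify: x > 21+470 = 491

491


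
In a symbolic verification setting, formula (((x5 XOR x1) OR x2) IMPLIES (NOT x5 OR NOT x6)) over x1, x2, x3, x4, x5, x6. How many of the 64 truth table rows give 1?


Formula: (((x5 XOR x1) OR x2) IMPLIES (NOT x5 OR NOT x6)) over 6 vars (64 rows)
Evaluate each row (x1, x2, x3, x4, x5, x6 as bits, MSB first):
  row 0 [000000]: (((0 XOR 0) OR 0) IMPLIES (NOT 0 OR NOT 0)) -> 1
  row 1 [000001]: (((0 XOR 0) OR 0) IMPLIES (NOT 0 OR NOT 1)) -> 1
  row 2 [000010]: (((1 XOR 0) OR 0) IMPLIES (NOT 1 OR NOT 0)) -> 1
  row 3 [000011]: (((1 XOR 0) OR 0) IMPLIES (NOT 1 OR NOT 1)) -> 0
  row 4 [000100]: (((0 XOR 0) OR 0) IMPLIES (NOT 0 OR NOT 0)) -> 1
  (every remaining row is evaluated the same way; all 64 results are listed next)
Full result column, 8 rows per line (x1,x2,x3 fixed per line; x4,x5,x6 runs 000..111 left to right):
  rows 0-7 [x1,x2,x3=000]: 11101110  (ones: 6)
  rows 8-15 [x1,x2,x3=001]: 11101110  (ones: 6)
  rows 16-23 [x1,x2,x3=010]: 11101110  (ones: 6)
  rows 24-31 [x1,x2,x3=011]: 11101110  (ones: 6)
  rows 32-39 [x1,x2,x3=100]: 11111111  (ones: 8)
  rows 40-47 [x1,x2,x3=101]: 11111111  (ones: 8)
  rows 48-55 [x1,x2,x3=110]: 11101110  (ones: 6)
  rows 56-63 [x1,x2,x3=111]: 11101110  (ones: 6)
Count of 1-rows = 6+6+6+6+8+8+6+6 = 52

52


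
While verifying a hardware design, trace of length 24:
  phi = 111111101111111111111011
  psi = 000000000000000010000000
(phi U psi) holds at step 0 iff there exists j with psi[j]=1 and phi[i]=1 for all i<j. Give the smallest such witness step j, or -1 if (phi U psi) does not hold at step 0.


(phi U psi) at 0: need smallest j with psi[j]=1 and phi[i]=1 for all i in [0,j).
Scan from step 0:
  step 0: phi=1, psi=0 -> continue
  step 1: phi=1, psi=0 -> continue
  step 2: phi=1, psi=0 -> continue
  step 3: phi=1, psi=0 -> continue
  step 7: phi=0 -> phi-prefix broken from here
  step 16: psi=1 but phi already failed -> not a witness
  end of trace: no witness -> -1
Witness step = -1

-1


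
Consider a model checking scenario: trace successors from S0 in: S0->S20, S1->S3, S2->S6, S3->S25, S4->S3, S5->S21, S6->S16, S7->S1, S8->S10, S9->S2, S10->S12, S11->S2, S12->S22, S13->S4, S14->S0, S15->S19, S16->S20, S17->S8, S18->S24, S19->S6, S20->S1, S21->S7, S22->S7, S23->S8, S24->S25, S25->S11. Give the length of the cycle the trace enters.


Trace from S0 until a state repeats:
  S0 -> S20 -> S1 -> S3 -> S25 -> S11 -> S2 -> S6 -> S16 -> S20
S20 first seen at step 1, revisited at step 9.
Cycle length = 9 - 1 = 8

8


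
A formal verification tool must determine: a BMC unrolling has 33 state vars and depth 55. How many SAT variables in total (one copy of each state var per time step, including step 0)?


BMC unrolls to depth k, creating one copy of each state var for steps 0..k.
Step count = 55 + 1 = 56 (steps 0 through 55)
Vars per step = 33
Total = 33 * 56 = 1848

1848


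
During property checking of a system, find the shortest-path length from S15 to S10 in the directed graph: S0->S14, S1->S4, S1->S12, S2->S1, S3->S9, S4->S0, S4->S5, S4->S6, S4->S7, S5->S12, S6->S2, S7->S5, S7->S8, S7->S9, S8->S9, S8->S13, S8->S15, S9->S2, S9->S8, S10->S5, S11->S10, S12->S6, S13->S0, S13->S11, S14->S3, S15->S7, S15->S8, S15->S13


BFS layer-by-layer from S15:
  dist 0: {S15}
  dist 1: {S7, S8, S13}
  dist 2: {S0, S5, S9, S11}
  dist 3: {S2, S10, S12, S14}
  -> S10 reached at distance 3
Shortest path length = 3

3


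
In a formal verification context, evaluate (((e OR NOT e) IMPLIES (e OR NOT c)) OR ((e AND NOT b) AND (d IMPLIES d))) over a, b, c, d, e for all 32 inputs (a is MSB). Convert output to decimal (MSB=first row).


Formula: (((e OR NOT e) IMPLIES (e OR NOT c)) OR ((e AND NOT b) AND (d IMPLIES d))) over a, b, c, d, e (32 rows)
Evaluate each row (bits = a,b,c,d,e, MSB first):
  row 0 [00000]: (((0 OR NOT 0) IMPLIES (0 OR NOT 0)) OR ((0 AND NOT 0) AND (0 IMPLIES 0))) -> 1
  row 1 [00001]: (((1 OR NOT 1) IMPLIES (1 OR NOT 0)) OR ((1 AND NOT 0) AND (0 IMPLIES 0))) -> 1
  row 2 [00010]: (((0 OR NOT 0) IMPLIES (0 OR NOT 0)) OR ((0 AND NOT 0) AND (1 IMPLIES 1))) -> 1
  row 3 [00011]: (((1 OR NOT 1) IMPLIES (1 OR NOT 0)) OR ((1 AND NOT 0) AND (1 IMPLIES 1))) -> 1
  row 4 [00100]: (((0 OR NOT 0) IMPLIES (0 OR NOT 1)) OR ((0 AND NOT 0) AND (0 IMPLIES 0))) -> 0
  row 5 [00101]: (((1 OR NOT 1) IMPLIES (1 OR NOT 1)) OR ((1 AND NOT 0) AND (0 IMPLIES 0))) -> 1
  row 6 [00110]: (((0 OR NOT 0) IMPLIES (0 OR NOT 1)) OR ((0 AND NOT 0) AND (1 IMPLIES 1))) -> 0
  row 7 [00111]: (((1 OR NOT 1) IMPLIES (1 OR NOT 1)) OR ((1 AND NOT 0) AND (1 IMPLIES 1))) -> 1
  row 8 [01000]: (((0 OR NOT 0) IMPLIES (0 OR NOT 0)) OR ((0 AND NOT 1) AND (0 IMPLIES 0))) -> 1
  row 9 [01001]: (((1 OR NOT 1) IMPLIES (1 OR NOT 0)) OR ((1 AND NOT 1) AND (0 IMPLIES 0))) -> 1
  row 10 [01010]: (((0 OR NOT 0) IMPLIES (0 OR NOT 0)) OR ((0 AND NOT 1) AND (1 IMPLIES 1))) -> 1
  row 11 [01011]: (((1 OR NOT 1) IMPLIES (1 OR NOT 0)) OR ((1 AND NOT 1) AND (1 IMPLIES 1))) -> 1
  row 12 [01100]: (((0 OR NOT 0) IMPLIES (0 OR NOT 1)) OR ((0 AND NOT 1) AND (0 IMPLIES 0))) -> 0
  row 13 [01101]: (((1 OR NOT 1) IMPLIES (1 OR NOT 1)) OR ((1 AND NOT 1) AND (0 IMPLIES 0))) -> 1
  row 14 [01110]: (((0 OR NOT 0) IMPLIES (0 OR NOT 1)) OR ((0 AND NOT 1) AND (1 IMPLIES 1))) -> 0
  row 15 [01111]: (((1 OR NOT 1) IMPLIES (1 OR NOT 1)) OR ((1 AND NOT 1) AND (1 IMPLIES 1))) -> 1
  row 16 [10000]: (((0 OR NOT 0) IMPLIES (0 OR NOT 0)) OR ((0 AND NOT 0) AND (0 IMPLIES 0))) -> 1
  row 17 [10001]: (((1 OR NOT 1) IMPLIES (1 OR NOT 0)) OR ((1 AND NOT 0) AND (0 IMPLIES 0))) -> 1
  row 18 [10010]: (((0 OR NOT 0) IMPLIES (0 OR NOT 0)) OR ((0 AND NOT 0) AND (1 IMPLIES 1))) -> 1
  row 19 [10011]: (((1 OR NOT 1) IMPLIES (1 OR NOT 0)) OR ((1 AND NOT 0) AND (1 IMPLIES 1))) -> 1
  row 20 [10100]: (((0 OR NOT 0) IMPLIES (0 OR NOT 1)) OR ((0 AND NOT 0) AND (0 IMPLIES 0))) -> 0
  row 21 [10101]: (((1 OR NOT 1) IMPLIES (1 OR NOT 1)) OR ((1 AND NOT 0) AND (0 IMPLIES 0))) -> 1
  row 22 [10110]: (((0 OR NOT 0) IMPLIES (0 OR NOT 1)) OR ((0 AND NOT 0) AND (1 IMPLIES 1))) -> 0
  row 23 [10111]: (((1 OR NOT 1) IMPLIES (1 OR NOT 1)) OR ((1 AND NOT 0) AND (1 IMPLIES 1))) -> 1
  row 24 [11000]: (((0 OR NOT 0) IMPLIES (0 OR NOT 0)) OR ((0 AND NOT 1) AND (0 IMPLIES 0))) -> 1
  row 25 [11001]: (((1 OR NOT 1) IMPLIES (1 OR NOT 0)) OR ((1 AND NOT 1) AND (0 IMPLIES 0))) -> 1
  row 26 [11010]: (((0 OR NOT 0) IMPLIES (0 OR NOT 0)) OR ((0 AND NOT 1) AND (1 IMPLIES 1))) -> 1
  row 27 [11011]: (((1 OR NOT 1) IMPLIES (1 OR NOT 0)) OR ((1 AND NOT 1) AND (1 IMPLIES 1))) -> 1
  row 28 [11100]: (((0 OR NOT 0) IMPLIES (0 OR NOT 1)) OR ((0 AND NOT 1) AND (0 IMPLIES 0))) -> 0
  row 29 [11101]: (((1 OR NOT 1) IMPLIES (1 OR NOT 1)) OR ((1 AND NOT 1) AND (0 IMPLIES 0))) -> 1
  row 30 [11110]: (((0 OR NOT 0) IMPLIES (0 OR NOT 1)) OR ((0 AND NOT 1) AND (1 IMPLIES 1))) -> 0
  row 31 [11111]: (((1 OR NOT 1) IMPLIES (1 OR NOT 1)) OR ((1 AND NOT 1) AND (1 IMPLIES 1))) -> 1
Full result column, 4 rows per line (a,b,c fixed per line; d,e runs 00..11 left to right):
  rows 0-3 [a,b,c=000]: 1111  = hex F
  rows 4-7 [a,b,c=001]: 0101  = hex 5
  rows 8-11 [a,b,c=010]: 1111  = hex F
  rows 12-15 [a,b,c=011]: 0101  = hex 5
  rows 16-19 [a,b,c=100]: 1111  = hex F
  rows 20-23 [a,b,c=101]: 0101  = hex 5
  rows 24-27 [a,b,c=110]: 1111  = hex F
  rows 28-31 [a,b,c=111]: 0101  = hex 5
Output column (row 0 .. row 31) = 11110101111101011111010111110101
Output column grouped in 4s = 1111 0101 1111 0101 1111 0101 1111 0101 = 0xF5F5F5F5
Convert to decimal digit by digit (value = value*16 + digit):
  F -> 15
  15*16 + 5 = 245
  245*16 + 15 (F) = 3935
  3935*16 + 5 = 62965
  62965*16 + 15 (F) = 1007455
  1007455*16 + 5 = 16119285
  16119285*16 + 15 (F) = 257908575
  257908575*16 + 5 = 4126537205
Decimal = 4126537205

4126537205


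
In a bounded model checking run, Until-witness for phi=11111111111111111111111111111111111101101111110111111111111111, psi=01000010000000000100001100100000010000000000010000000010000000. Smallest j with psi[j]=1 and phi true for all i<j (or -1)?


(phi U psi) at 0: need smallest j with psi[j]=1 and phi[i]=1 for all i in [0,j).
Scan from step 0:
  step 0: phi=1, psi=0 -> continue
  step 1: psi=1 and phi held for [0,1) -> witness found
Witness step = 1

1


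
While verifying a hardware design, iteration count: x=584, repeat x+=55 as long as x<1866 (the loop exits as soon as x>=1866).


Step 1: x goes from 584 toward 1866 by 55; the body runs while x<1866, so iterations = ceil((bound-start)/step)
Step 2: Distance=1282
Step 3: ceil(1282/55)=24

24


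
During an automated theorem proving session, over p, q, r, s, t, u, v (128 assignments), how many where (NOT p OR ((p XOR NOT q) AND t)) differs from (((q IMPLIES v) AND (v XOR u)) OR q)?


F1 = (NOT p OR ((p XOR NOT q) AND t))
F2 = (((q IMPLIES v) AND (v XOR u)) OR q)
Evaluate both on each of 128 rows (bits = p,q,r,s,t,u,v):
  row 0 [0000000]: F1=1 F2=0 (differ) -> 1
  row 1 [0000001]: F1=1 F2=1 -> 0
  row 2 [0000010]: F1=1 F2=1 -> 0
  row 3 [0000011]: F1=1 F2=0 (differ) -> 1
  row 4 [0000100]: F1=1 F2=0 (differ) -> 1
  (every remaining row is evaluated the same way; all 128 results are listed next)
Full result column, 8 rows per line (p,q,r,s fixed per line; t,u,v runs 000..111 left to right):
  rows 0-7 [p,q,r,s=0000]: 10011001  (ones: 4)
  rows 8-15 [p,q,r,s=0001]: 10011001  (ones: 4)
  rows 16-23 [p,q,r,s=0010]: 10011001  (ones: 4)
  rows 24-31 [p,q,r,s=0011]: 10011001  (ones: 4)
  rows 32-39 [p,q,r,s=0100]: 00000000  (ones: 0)
  rows 40-47 [p,q,r,s=0101]: 00000000  (ones: 0)
  rows 48-55 [p,q,r,s=0110]: 00000000  (ones: 0)
  rows 56-63 [p,q,r,s=0111]: 00000000  (ones: 0)
  rows 64-71 [p,q,r,s=1000]: 01100110  (ones: 4)
  rows 72-79 [p,q,r,s=1001]: 01100110  (ones: 4)
  rows 80-87 [p,q,r,s=1010]: 01100110  (ones: 4)
  rows 88-95 [p,q,r,s=1011]: 01100110  (ones: 4)
  rows 96-103 [p,q,r,s=1100]: 11110000  (ones: 4)
  rows 104-111 [p,q,r,s=1101]: 11110000  (ones: 4)
  rows 112-119 [p,q,r,s=1110]: 11110000  (ones: 4)
  rows 120-127 [p,q,r,s=1111]: 11110000  (ones: 4)
Disagreements = 4+4+4+4+0+0+0+0+4+4+4+4+4+4+4+4 = 48

48


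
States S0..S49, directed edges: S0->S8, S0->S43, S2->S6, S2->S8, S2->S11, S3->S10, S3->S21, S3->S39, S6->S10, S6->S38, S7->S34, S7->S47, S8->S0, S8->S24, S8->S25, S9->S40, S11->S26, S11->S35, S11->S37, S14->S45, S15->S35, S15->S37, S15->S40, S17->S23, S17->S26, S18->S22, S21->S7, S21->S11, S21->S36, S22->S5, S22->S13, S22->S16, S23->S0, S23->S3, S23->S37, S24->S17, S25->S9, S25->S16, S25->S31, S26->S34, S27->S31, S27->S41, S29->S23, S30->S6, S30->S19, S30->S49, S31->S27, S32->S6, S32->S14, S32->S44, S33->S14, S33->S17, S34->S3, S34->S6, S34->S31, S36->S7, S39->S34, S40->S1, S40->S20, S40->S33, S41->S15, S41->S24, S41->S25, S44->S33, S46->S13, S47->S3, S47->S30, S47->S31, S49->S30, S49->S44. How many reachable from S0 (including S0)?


BFS from S0:
  layer 0: {S0}
  layer 1: {S8, S43}
  layer 2: {S24, S25}
  layer 3: {S9, S16, S17, S31}
  layer 4: {S23, S26, S27, S40}
  layer 5: {S1, S3, S20, S33, S34, S37, S41}
  layer 6: {S6, S10, S14, S15, S21, S39}
  layer 7: {S7, S11, S35, S36, S38, S45}
  layer 8: {S47}
  layer 9: {S30}
  layer 10: {S19, S49}
  layer 11: {S44}
Reachable set: {S0, S1, S3, S6, S7, S8, S9, S10, S11, S14, S15, S16, S17, S19, S20, S21, S23, S24, S25, S26, S27, S30, S31, S33, S34, S35, S36, S37, S38, S39, S40, S41, S43, S44, S45, S47, S49}
Count = 37

37


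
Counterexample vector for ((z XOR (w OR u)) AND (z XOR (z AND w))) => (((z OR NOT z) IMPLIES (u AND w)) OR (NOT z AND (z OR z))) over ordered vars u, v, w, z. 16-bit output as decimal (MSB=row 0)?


F1 = ((z XOR (w OR u)) AND (z XOR (z AND w)))
F2 = (((z OR NOT z) IMPLIES (u AND w)) OR (NOT z AND (z OR z)))
Counterexample to F1=>F2 is where F1=1 and F2=0.
Evaluate each row (bits = u,v,w,z, MSB first):
  row 0 [0000]: F1=0 F2=0 -> F1&~F2 -> 0
  row 1 [0001]: F1=1 F2=0 -> F1&~F2 -> 1
  row 2 [0010]: F1=0 F2=0 -> F1&~F2 -> 0
  row 3 [0011]: F1=0 F2=0 -> F1&~F2 -> 0
  row 4 [0100]: F1=0 F2=0 -> F1&~F2 -> 0
  row 5 [0101]: F1=1 F2=0 -> F1&~F2 -> 1
  row 6 [0110]: F1=0 F2=0 -> F1&~F2 -> 0
  row 7 [0111]: F1=0 F2=0 -> F1&~F2 -> 0
  row 8 [1000]: F1=0 F2=0 -> F1&~F2 -> 0
  row 9 [1001]: F1=0 F2=0 -> F1&~F2 -> 0
  row 10 [1010]: F1=0 F2=1 -> F1&~F2 -> 0
  row 11 [1011]: F1=0 F2=1 -> F1&~F2 -> 0
  row 12 [1100]: F1=0 F2=0 -> F1&~F2 -> 0
  row 13 [1101]: F1=0 F2=0 -> F1&~F2 -> 0
  row 14 [1110]: F1=0 F2=1 -> F1&~F2 -> 0
  row 15 [1111]: F1=0 F2=1 -> F1&~F2 -> 0
Full result column, 4 rows per line (u,v fixed per line; w,z runs 00..11 left to right):
  rows 0-3 [u,v=00]: 0100  = hex 4
  rows 4-7 [u,v=01]: 0100  = hex 4
  rows 8-11 [u,v=10]: 0000  = hex 0
  rows 12-15 [u,v=11]: 0000  = hex 0
Counterexample vector (row 0 .. row 15) = 0100010000000000
Output column grouped in 4s = 0100 0100 0000 0000 = 0x4400
Convert to decimal digit by digit (value = value*16 + digit):
  4 -> 4
  4*16 + 4 = 68
  68*16 + 0 = 1088
  1088*16 + 0 = 17408
Decimal = 17408

17408


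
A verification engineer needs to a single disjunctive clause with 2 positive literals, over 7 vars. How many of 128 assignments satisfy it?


Step 1: Total=2^7=128
Step 2: Unsat when all 2 false: 2^5=32
Step 3: Sat=128-32=96

96


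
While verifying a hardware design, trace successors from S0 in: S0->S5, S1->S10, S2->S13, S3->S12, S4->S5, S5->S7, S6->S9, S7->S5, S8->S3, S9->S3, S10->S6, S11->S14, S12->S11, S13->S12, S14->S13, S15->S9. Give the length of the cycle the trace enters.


Trace from S0 until a state repeats:
  S0 -> S5 -> S7 -> S5
S5 first seen at step 1, revisited at step 3.
Cycle length = 3 - 1 = 2

2


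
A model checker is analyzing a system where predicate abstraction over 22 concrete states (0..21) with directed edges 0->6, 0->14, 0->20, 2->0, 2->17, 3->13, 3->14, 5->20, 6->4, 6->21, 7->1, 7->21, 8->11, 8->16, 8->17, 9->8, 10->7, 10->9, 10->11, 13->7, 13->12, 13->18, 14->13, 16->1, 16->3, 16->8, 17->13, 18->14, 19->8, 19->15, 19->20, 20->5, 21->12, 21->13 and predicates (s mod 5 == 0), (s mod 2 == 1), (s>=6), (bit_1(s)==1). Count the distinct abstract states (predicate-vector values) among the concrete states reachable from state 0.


BFS from 0:
Concrete reachable: {0, 1, 4, 5, 6, 7, 12, 13, 14, 18, 20, 21}
Abstract via predicates (s mod 5 == 0), (s mod 2 == 1), (s>=6), (bit_1(s)==1):
  (0,0,0,0) <- {4}
  (0,0,1,0) <- {12}
  (0,0,1,1) <- {6, 14, 18}
  (0,1,0,0) <- {1}
  (0,1,1,0) <- {13, 21}
  (0,1,1,1) <- {7}
  (1,0,0,0) <- {0}
  (1,0,1,0) <- {20}
  (1,1,0,0) <- {5}
Distinct abstract states = 9

9


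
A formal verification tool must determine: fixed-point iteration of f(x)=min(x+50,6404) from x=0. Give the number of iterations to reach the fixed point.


Step 1: x=0, cap=6404, increment=50
Step 2: x grows by 50 each step until capped at 6404; fixed point is x=6404
Step 3: iterations = ceil(6404/50) = 129

129


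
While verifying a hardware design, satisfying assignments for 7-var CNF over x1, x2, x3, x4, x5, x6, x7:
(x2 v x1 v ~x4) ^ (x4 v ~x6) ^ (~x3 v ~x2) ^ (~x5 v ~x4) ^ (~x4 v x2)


CNF with 5 clauses over 7 vars (128 assignments).
An assignment satisfies CNF iff every clause has >=1 true literal.
Check each row (bits = x1,x2,x3,x4,x5,x6,x7; clause T/F shown):
  row 0 [0000000]: clauses=TTTTT -> 1
  row 1 [0000001]: clauses=TTTTT -> 1
  row 2 [0000010]: clauses=TFTTT -> 0
  row 3 [0000011]: clauses=TFTTT -> 0
  row 4 [0000100]: clauses=TTTTT -> 1
  (every remaining row is evaluated the same way; all 128 results are listed next)
Full result column, 8 rows per line (x1,x2,x3,x4 fixed per line; x5,x6,x7 runs 000..111 left to right):
  rows 0-7 [x1,x2,x3,x4=0000]: 11001100  (ones: 4)
  rows 8-15 [x1,x2,x3,x4=0001]: 00000000  (ones: 0)
  rows 16-23 [x1,x2,x3,x4=0010]: 11001100  (ones: 4)
  rows 24-31 [x1,x2,x3,x4=0011]: 00000000  (ones: 0)
  rows 32-39 [x1,x2,x3,x4=0100]: 11001100  (ones: 4)
  rows 40-47 [x1,x2,x3,x4=0101]: 11110000  (ones: 4)
  rows 48-55 [x1,x2,x3,x4=0110]: 00000000  (ones: 0)
  rows 56-63 [x1,x2,x3,x4=0111]: 00000000  (ones: 0)
  rows 64-71 [x1,x2,x3,x4=1000]: 11001100  (ones: 4)
  rows 72-79 [x1,x2,x3,x4=1001]: 00000000  (ones: 0)
  rows 80-87 [x1,x2,x3,x4=1010]: 11001100  (ones: 4)
  rows 88-95 [x1,x2,x3,x4=1011]: 00000000  (ones: 0)
  rows 96-103 [x1,x2,x3,x4=1100]: 11001100  (ones: 4)
  rows 104-111 [x1,x2,x3,x4=1101]: 11110000  (ones: 4)
  rows 112-119 [x1,x2,x3,x4=1110]: 00000000  (ones: 0)
  rows 120-127 [x1,x2,x3,x4=1111]: 00000000  (ones: 0)
Satisfying assignments = 4+0+4+0+4+4+0+0+4+0+4+0+4+4+0+0 = 32

32


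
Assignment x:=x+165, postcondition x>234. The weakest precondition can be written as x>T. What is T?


Formula: wp(x:=E, P) = P[E/x] (substitute E for x in postcondition)
Step 1: Postcondition: x>234
Step 2: Substitute x+165 for x: x+165>234
Step 3: Solve for x: x > 234-165 = 69

69


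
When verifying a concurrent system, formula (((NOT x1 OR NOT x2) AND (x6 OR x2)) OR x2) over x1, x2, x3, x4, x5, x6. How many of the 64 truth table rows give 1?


Formula: (((NOT x1 OR NOT x2) AND (x6 OR x2)) OR x2) over 6 vars (64 rows)
Evaluate each row (x1, x2, x3, x4, x5, x6 as bits, MSB first):
  row 0 [000000]: (((NOT 0 OR NOT 0) AND (0 OR 0)) OR 0) -> 0
  row 1 [000001]: (((NOT 0 OR NOT 0) AND (1 OR 0)) OR 0) -> 1
  row 2 [000010]: (((NOT 0 OR NOT 0) AND (0 OR 0)) OR 0) -> 0
  row 3 [000011]: (((NOT 0 OR NOT 0) AND (1 OR 0)) OR 0) -> 1
  row 4 [000100]: (((NOT 0 OR NOT 0) AND (0 OR 0)) OR 0) -> 0
  (every remaining row is evaluated the same way; all 64 results are listed next)
Full result column, 8 rows per line (x1,x2,x3 fixed per line; x4,x5,x6 runs 000..111 left to right):
  rows 0-7 [x1,x2,x3=000]: 01010101  (ones: 4)
  rows 8-15 [x1,x2,x3=001]: 01010101  (ones: 4)
  rows 16-23 [x1,x2,x3=010]: 11111111  (ones: 8)
  rows 24-31 [x1,x2,x3=011]: 11111111  (ones: 8)
  rows 32-39 [x1,x2,x3=100]: 01010101  (ones: 4)
  rows 40-47 [x1,x2,x3=101]: 01010101  (ones: 4)
  rows 48-55 [x1,x2,x3=110]: 11111111  (ones: 8)
  rows 56-63 [x1,x2,x3=111]: 11111111  (ones: 8)
Count of 1-rows = 4+4+8+8+4+4+8+8 = 48

48


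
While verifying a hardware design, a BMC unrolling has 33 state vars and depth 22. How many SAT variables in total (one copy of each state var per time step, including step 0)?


BMC unrolls to depth k, creating one copy of each state var for steps 0..k.
Step count = 22 + 1 = 23 (steps 0 through 22)
Vars per step = 33
Total = 33 * 23 = 759

759


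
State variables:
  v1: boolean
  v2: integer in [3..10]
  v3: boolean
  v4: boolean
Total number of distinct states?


State space = product of domain sizes of all variables.
Domain sizes:
  v1 (boolean): 2
  v2 (integer in [3..10]): 8
  v3 (boolean): 2
  v4 (boolean): 2
Product = 2 * 8 * 2 * 2 = 64

64


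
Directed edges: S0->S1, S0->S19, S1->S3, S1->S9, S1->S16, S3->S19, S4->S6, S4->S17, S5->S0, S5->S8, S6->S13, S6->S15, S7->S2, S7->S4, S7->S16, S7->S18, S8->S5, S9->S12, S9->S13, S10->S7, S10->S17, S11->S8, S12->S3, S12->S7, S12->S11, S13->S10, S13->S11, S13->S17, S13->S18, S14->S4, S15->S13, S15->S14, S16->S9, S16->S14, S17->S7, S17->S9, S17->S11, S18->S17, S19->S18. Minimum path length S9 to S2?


BFS layer-by-layer from S9:
  dist 0: {S9}
  dist 1: {S12, S13}
  dist 2: {S3, S7, S10, S11, S17, S18}
  dist 3: {S2, S4, S8, S16, S19}
  -> S2 reached at distance 3
Shortest path length = 3

3


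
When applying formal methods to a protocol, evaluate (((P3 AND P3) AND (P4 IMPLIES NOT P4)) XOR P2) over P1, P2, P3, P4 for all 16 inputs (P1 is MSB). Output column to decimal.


Formula: (((P3 AND P3) AND (P4 IMPLIES NOT P4)) XOR P2) over P1, P2, P3, P4 (16 rows)
Evaluate each row (bits = P1,P2,P3,P4, MSB first):
  row 0 [0000]: (((0 AND 0) AND (0 IMPLIES NOT 0)) XOR 0) -> 0
  row 1 [0001]: (((0 AND 0) AND (1 IMPLIES NOT 1)) XOR 0) -> 0
  row 2 [0010]: (((1 AND 1) AND (0 IMPLIES NOT 0)) XOR 0) -> 1
  row 3 [0011]: (((1 AND 1) AND (1 IMPLIES NOT 1)) XOR 0) -> 0
  row 4 [0100]: (((0 AND 0) AND (0 IMPLIES NOT 0)) XOR 1) -> 1
  row 5 [0101]: (((0 AND 0) AND (1 IMPLIES NOT 1)) XOR 1) -> 1
  row 6 [0110]: (((1 AND 1) AND (0 IMPLIES NOT 0)) XOR 1) -> 0
  row 7 [0111]: (((1 AND 1) AND (1 IMPLIES NOT 1)) XOR 1) -> 1
  row 8 [1000]: (((0 AND 0) AND (0 IMPLIES NOT 0)) XOR 0) -> 0
  row 9 [1001]: (((0 AND 0) AND (1 IMPLIES NOT 1)) XOR 0) -> 0
  row 10 [1010]: (((1 AND 1) AND (0 IMPLIES NOT 0)) XOR 0) -> 1
  row 11 [1011]: (((1 AND 1) AND (1 IMPLIES NOT 1)) XOR 0) -> 0
  row 12 [1100]: (((0 AND 0) AND (0 IMPLIES NOT 0)) XOR 1) -> 1
  row 13 [1101]: (((0 AND 0) AND (1 IMPLIES NOT 1)) XOR 1) -> 1
  row 14 [1110]: (((1 AND 1) AND (0 IMPLIES NOT 0)) XOR 1) -> 0
  row 15 [1111]: (((1 AND 1) AND (1 IMPLIES NOT 1)) XOR 1) -> 1
Full result column, 4 rows per line (P1,P2 fixed per line; P3,P4 runs 00..11 left to right):
  rows 0-3 [P1,P2=00]: 0010  = hex 2
  rows 4-7 [P1,P2=01]: 1101  = hex D
  rows 8-11 [P1,P2=10]: 0010  = hex 2
  rows 12-15 [P1,P2=11]: 1101  = hex D
Output column (row 0 .. row 15) = 0010110100101101
Output column grouped in 4s = 0010 1101 0010 1101 = 0x2D2D
Convert to decimal digit by digit (value = value*16 + digit):
  2 -> 2
  2*16 + 13 (D) = 45
  45*16 + 2 = 722
  722*16 + 13 (D) = 11565
Decimal = 11565

11565


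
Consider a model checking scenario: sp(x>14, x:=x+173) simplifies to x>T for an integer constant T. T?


Formula: sp(P, x:=E) = exists old_x. (x = E[old_x/x]) AND P[old_x/x] (old_x is the value of x before the assignment; eliminate old_x by solving x = E[old_x/x] for old_x)
Step 1: Precondition P: x>14, i.e. old_x > 14
Step 2: Assignment gives x = old_x + 173, so old_x = x - 173
Step 3: Substitute into P: x - 173 > 14
Step 4: Simplify: x > 14+173 = 187

187


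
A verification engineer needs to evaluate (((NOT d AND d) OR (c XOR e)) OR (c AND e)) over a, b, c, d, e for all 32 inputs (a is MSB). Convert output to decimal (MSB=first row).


Formula: (((NOT d AND d) OR (c XOR e)) OR (c AND e)) over a, b, c, d, e (32 rows)
Evaluate each row (bits = a,b,c,d,e, MSB first):
  row 0 [00000]: (((NOT 0 AND 0) OR (0 XOR 0)) OR (0 AND 0)) -> 0
  row 1 [00001]: (((NOT 0 AND 0) OR (0 XOR 1)) OR (0 AND 1)) -> 1
  row 2 [00010]: (((NOT 1 AND 1) OR (0 XOR 0)) OR (0 AND 0)) -> 0
  row 3 [00011]: (((NOT 1 AND 1) OR (0 XOR 1)) OR (0 AND 1)) -> 1
  row 4 [00100]: (((NOT 0 AND 0) OR (1 XOR 0)) OR (1 AND 0)) -> 1
  row 5 [00101]: (((NOT 0 AND 0) OR (1 XOR 1)) OR (1 AND 1)) -> 1
  row 6 [00110]: (((NOT 1 AND 1) OR (1 XOR 0)) OR (1 AND 0)) -> 1
  row 7 [00111]: (((NOT 1 AND 1) OR (1 XOR 1)) OR (1 AND 1)) -> 1
  row 8 [01000]: (((NOT 0 AND 0) OR (0 XOR 0)) OR (0 AND 0)) -> 0
  row 9 [01001]: (((NOT 0 AND 0) OR (0 XOR 1)) OR (0 AND 1)) -> 1
  row 10 [01010]: (((NOT 1 AND 1) OR (0 XOR 0)) OR (0 AND 0)) -> 0
  row 11 [01011]: (((NOT 1 AND 1) OR (0 XOR 1)) OR (0 AND 1)) -> 1
  row 12 [01100]: (((NOT 0 AND 0) OR (1 XOR 0)) OR (1 AND 0)) -> 1
  row 13 [01101]: (((NOT 0 AND 0) OR (1 XOR 1)) OR (1 AND 1)) -> 1
  row 14 [01110]: (((NOT 1 AND 1) OR (1 XOR 0)) OR (1 AND 0)) -> 1
  row 15 [01111]: (((NOT 1 AND 1) OR (1 XOR 1)) OR (1 AND 1)) -> 1
  row 16 [10000]: (((NOT 0 AND 0) OR (0 XOR 0)) OR (0 AND 0)) -> 0
  row 17 [10001]: (((NOT 0 AND 0) OR (0 XOR 1)) OR (0 AND 1)) -> 1
  row 18 [10010]: (((NOT 1 AND 1) OR (0 XOR 0)) OR (0 AND 0)) -> 0
  row 19 [10011]: (((NOT 1 AND 1) OR (0 XOR 1)) OR (0 AND 1)) -> 1
  row 20 [10100]: (((NOT 0 AND 0) OR (1 XOR 0)) OR (1 AND 0)) -> 1
  row 21 [10101]: (((NOT 0 AND 0) OR (1 XOR 1)) OR (1 AND 1)) -> 1
  row 22 [10110]: (((NOT 1 AND 1) OR (1 XOR 0)) OR (1 AND 0)) -> 1
  row 23 [10111]: (((NOT 1 AND 1) OR (1 XOR 1)) OR (1 AND 1)) -> 1
  row 24 [11000]: (((NOT 0 AND 0) OR (0 XOR 0)) OR (0 AND 0)) -> 0
  row 25 [11001]: (((NOT 0 AND 0) OR (0 XOR 1)) OR (0 AND 1)) -> 1
  row 26 [11010]: (((NOT 1 AND 1) OR (0 XOR 0)) OR (0 AND 0)) -> 0
  row 27 [11011]: (((NOT 1 AND 1) OR (0 XOR 1)) OR (0 AND 1)) -> 1
  row 28 [11100]: (((NOT 0 AND 0) OR (1 XOR 0)) OR (1 AND 0)) -> 1
  row 29 [11101]: (((NOT 0 AND 0) OR (1 XOR 1)) OR (1 AND 1)) -> 1
  row 30 [11110]: (((NOT 1 AND 1) OR (1 XOR 0)) OR (1 AND 0)) -> 1
  row 31 [11111]: (((NOT 1 AND 1) OR (1 XOR 1)) OR (1 AND 1)) -> 1
Full result column, 4 rows per line (a,b,c fixed per line; d,e runs 00..11 left to right):
  rows 0-3 [a,b,c=000]: 0101  = hex 5
  rows 4-7 [a,b,c=001]: 1111  = hex F
  rows 8-11 [a,b,c=010]: 0101  = hex 5
  rows 12-15 [a,b,c=011]: 1111  = hex F
  rows 16-19 [a,b,c=100]: 0101  = hex 5
  rows 20-23 [a,b,c=101]: 1111  = hex F
  rows 24-27 [a,b,c=110]: 0101  = hex 5
  rows 28-31 [a,b,c=111]: 1111  = hex F
Output column (row 0 .. row 31) = 01011111010111110101111101011111
Output column grouped in 4s = 0101 1111 0101 1111 0101 1111 0101 1111 = 0x5F5F5F5F
Convert to decimal digit by digit (value = value*16 + digit):
  5 -> 5
  5*16 + 15 (F) = 95
  95*16 + 5 = 1525
  1525*16 + 15 (F) = 24415
  24415*16 + 5 = 390645
  390645*16 + 15 (F) = 6250335
  6250335*16 + 5 = 100005365
  100005365*16 + 15 (F) = 1600085855
Decimal = 1600085855

1600085855


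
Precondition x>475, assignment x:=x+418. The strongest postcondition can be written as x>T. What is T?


Formula: sp(P, x:=E) = exists old_x. (x = E[old_x/x]) AND P[old_x/x] (old_x is the value of x before the assignment; eliminate old_x by solving x = E[old_x/x] for old_x)
Step 1: Precondition P: x>475, i.e. old_x > 475
Step 2: Assignment gives x = old_x + 418, so old_x = x - 418
Step 3: Substitute into P: x - 418 > 475
Step 4: Simplify: x > 475+418 = 893

893


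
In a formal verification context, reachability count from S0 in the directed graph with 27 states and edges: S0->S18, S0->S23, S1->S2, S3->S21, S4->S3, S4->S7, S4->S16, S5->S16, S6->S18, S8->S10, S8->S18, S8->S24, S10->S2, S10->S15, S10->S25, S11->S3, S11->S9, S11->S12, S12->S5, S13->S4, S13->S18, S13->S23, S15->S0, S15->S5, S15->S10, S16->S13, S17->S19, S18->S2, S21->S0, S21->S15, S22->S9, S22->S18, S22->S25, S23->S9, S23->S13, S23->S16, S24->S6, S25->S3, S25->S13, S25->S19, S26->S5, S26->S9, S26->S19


BFS from S0:
  layer 0: {S0}
  layer 1: {S18, S23}
  layer 2: {S2, S9, S13, S16}
  layer 3: {S4}
  layer 4: {S3, S7}
  layer 5: {S21}
  layer 6: {S15}
  layer 7: {S5, S10}
  layer 8: {S25}
  layer 9: {S19}
Reachable set: {S0, S2, S3, S4, S5, S7, S9, S10, S13, S15, S16, S18, S19, S21, S23, S25}
Count = 16

16


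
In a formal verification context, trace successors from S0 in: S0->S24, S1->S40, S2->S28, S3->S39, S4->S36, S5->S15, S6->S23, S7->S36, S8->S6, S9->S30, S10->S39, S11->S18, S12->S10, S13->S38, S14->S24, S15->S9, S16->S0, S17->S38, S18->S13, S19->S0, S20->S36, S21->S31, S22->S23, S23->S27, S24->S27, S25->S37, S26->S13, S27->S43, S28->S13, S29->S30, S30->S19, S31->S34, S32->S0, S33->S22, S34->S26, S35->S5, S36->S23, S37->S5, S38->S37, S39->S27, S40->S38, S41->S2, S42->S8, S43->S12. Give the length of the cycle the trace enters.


Trace from S0 until a state repeats:
  S0 -> S24 -> S27 -> S43 -> S12 -> S10 -> S39 -> S27
S27 first seen at step 2, revisited at step 7.
Cycle length = 7 - 2 = 5

5


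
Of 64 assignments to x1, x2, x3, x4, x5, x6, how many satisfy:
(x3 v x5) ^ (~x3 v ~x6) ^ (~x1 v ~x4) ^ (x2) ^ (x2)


CNF with 5 clauses over 6 vars (64 assignments).
An assignment satisfies CNF iff every clause has >=1 true literal.
Check each row (bits = x1,x2,x3,x4,x5,x6; clause T/F shown):
  row 0 [000000]: clauses=FTTFF -> 0
  row 1 [000001]: clauses=FTTFF -> 0
  row 2 [000010]: clauses=TTTFF -> 0
  row 3 [000011]: clauses=TTTFF -> 0
  row 4 [000100]: clauses=FTTFF -> 0
  (every remaining row is evaluated the same way; all 64 results are listed next)
Full result column, 8 rows per line (x1,x2,x3 fixed per line; x4,x5,x6 runs 000..111 left to right):
  rows 0-7 [x1,x2,x3=000]: 00000000  (ones: 0)
  rows 8-15 [x1,x2,x3=001]: 00000000  (ones: 0)
  rows 16-23 [x1,x2,x3=010]: 00110011  (ones: 4)
  rows 24-31 [x1,x2,x3=011]: 10101010  (ones: 4)
  rows 32-39 [x1,x2,x3=100]: 00000000  (ones: 0)
  rows 40-47 [x1,x2,x3=101]: 00000000  (ones: 0)
  rows 48-55 [x1,x2,x3=110]: 00110000  (ones: 2)
  rows 56-63 [x1,x2,x3=111]: 10100000  (ones: 2)
Satisfying assignments = 0+0+4+4+0+0+2+2 = 12

12


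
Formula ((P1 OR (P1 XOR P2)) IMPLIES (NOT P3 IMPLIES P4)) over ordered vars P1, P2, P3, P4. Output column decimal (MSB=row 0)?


Formula: ((P1 OR (P1 XOR P2)) IMPLIES (NOT P3 IMPLIES P4)) over P1, P2, P3, P4 (16 rows)
Evaluate each row (bits = P1,P2,P3,P4, MSB first):
  row 0 [0000]: ((0 OR (0 XOR 0)) IMPLIES (NOT 0 IMPLIES 0)) -> 1
  row 1 [0001]: ((0 OR (0 XOR 0)) IMPLIES (NOT 0 IMPLIES 1)) -> 1
  row 2 [0010]: ((0 OR (0 XOR 0)) IMPLIES (NOT 1 IMPLIES 0)) -> 1
  row 3 [0011]: ((0 OR (0 XOR 0)) IMPLIES (NOT 1 IMPLIES 1)) -> 1
  row 4 [0100]: ((0 OR (0 XOR 1)) IMPLIES (NOT 0 IMPLIES 0)) -> 0
  row 5 [0101]: ((0 OR (0 XOR 1)) IMPLIES (NOT 0 IMPLIES 1)) -> 1
  row 6 [0110]: ((0 OR (0 XOR 1)) IMPLIES (NOT 1 IMPLIES 0)) -> 1
  row 7 [0111]: ((0 OR (0 XOR 1)) IMPLIES (NOT 1 IMPLIES 1)) -> 1
  row 8 [1000]: ((1 OR (1 XOR 0)) IMPLIES (NOT 0 IMPLIES 0)) -> 0
  row 9 [1001]: ((1 OR (1 XOR 0)) IMPLIES (NOT 0 IMPLIES 1)) -> 1
  row 10 [1010]: ((1 OR (1 XOR 0)) IMPLIES (NOT 1 IMPLIES 0)) -> 1
  row 11 [1011]: ((1 OR (1 XOR 0)) IMPLIES (NOT 1 IMPLIES 1)) -> 1
  row 12 [1100]: ((1 OR (1 XOR 1)) IMPLIES (NOT 0 IMPLIES 0)) -> 0
  row 13 [1101]: ((1 OR (1 XOR 1)) IMPLIES (NOT 0 IMPLIES 1)) -> 1
  row 14 [1110]: ((1 OR (1 XOR 1)) IMPLIES (NOT 1 IMPLIES 0)) -> 1
  row 15 [1111]: ((1 OR (1 XOR 1)) IMPLIES (NOT 1 IMPLIES 1)) -> 1
Full result column, 4 rows per line (P1,P2 fixed per line; P3,P4 runs 00..11 left to right):
  rows 0-3 [P1,P2=00]: 1111  = hex F
  rows 4-7 [P1,P2=01]: 0111  = hex 7
  rows 8-11 [P1,P2=10]: 0111  = hex 7
  rows 12-15 [P1,P2=11]: 0111  = hex 7
Output column (row 0 .. row 15) = 1111011101110111
Output column grouped in 4s = 1111 0111 0111 0111 = 0xF777
Convert to decimal digit by digit (value = value*16 + digit):
  F -> 15
  15*16 + 7 = 247
  247*16 + 7 = 3959
  3959*16 + 7 = 63351
Decimal = 63351

63351
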